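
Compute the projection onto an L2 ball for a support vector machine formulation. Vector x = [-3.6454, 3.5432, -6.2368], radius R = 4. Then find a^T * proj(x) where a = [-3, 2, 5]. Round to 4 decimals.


Step 1: Compute ||x|| (intermediates to 6 decimals).
||x|| = sqrt((-3.6454)^2 + 3.5432^2 + (-6.2368)^2) = 8.046172
Step 2: Project.
Since ||x|| > R, scale = R/||x|| = 4/8.046172 = 0.497131, proj(x) = scale * x
proj(x) = [-1.812241, 1.761435, -3.100507]
Step 3: Dot product.
a^T * proj(x) = -3*(-1.812241) + 2*1.761435 + 5*(-3.100507) = -6.5429


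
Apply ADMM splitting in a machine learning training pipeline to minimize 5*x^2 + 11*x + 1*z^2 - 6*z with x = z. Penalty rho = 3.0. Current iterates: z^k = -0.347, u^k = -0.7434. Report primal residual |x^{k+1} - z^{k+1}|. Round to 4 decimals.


ADMM iteration with rho = 3.0, z^k = -0.347, u^k = -0.7434
Step 1: x-update.
Minimize 5*x^2 + 11*x + (3.0/2)*(x + 0.347 - 0.7434)^2
FOC: (2*5 + 3.0)*x = -11 + 3.0*(-0.347 + 0.7434)
x^{k+1} = -0.7547
Step 2: z-update.
Minimize 1*z^2 - 6*z + (3.0/2)*(-0.7547 - z - 0.7434)^2
FOC: (2*1 + 3.0)*z = 6 + 3.0*(-0.7547 - 0.7434)
z^{k+1} = 0.3012
Step 3: u-update.
u^{k+1} = -0.7434 - 0.7547 - 0.3012 = -1.7992
Step 4: Primal residual = |-0.7547 - 0.3012| = 1.0558


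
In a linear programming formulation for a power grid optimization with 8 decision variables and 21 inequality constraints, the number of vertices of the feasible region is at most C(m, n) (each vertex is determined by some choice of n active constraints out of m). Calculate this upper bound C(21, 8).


Each vertex corresponds to some choice of n active constraints out of m, so the number of vertices is at most C(m, n) = m! / (n!(m-n)!).
m = 21, n = 8
Numerator: 21 * 20 * 19 * 18 * 17 * 16 * 15 * 14
Denominator: 8! = 40320
C(21, 8) = 203490


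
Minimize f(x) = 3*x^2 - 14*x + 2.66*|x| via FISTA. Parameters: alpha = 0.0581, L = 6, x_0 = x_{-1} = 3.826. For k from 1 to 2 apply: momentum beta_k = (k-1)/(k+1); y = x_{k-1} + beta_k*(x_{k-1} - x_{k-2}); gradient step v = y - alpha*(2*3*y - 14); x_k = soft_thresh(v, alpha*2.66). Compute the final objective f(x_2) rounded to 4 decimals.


FISTA on f(x) = 3*x^2 - 14*x + 2.66*|x|
L = 6, alpha = 0.0581
Iteration 1: beta = 0.0, y = 3.826 + 0.0*(3.826 - 3.826) = 3.826
  grad(y) = 8.956, v = y - alpha*grad = 3.3057
  prox(v) = soft_thresh(3.3057, 0.1545) = 3.1511
Iteration 2: beta = 0.3333, y = 3.1511 + 0.3333*(3.1511 - 3.826) = 2.9261
  grad(y) = 3.5569, v = y - alpha*grad = 2.7195
  prox(v) = soft_thresh(2.7195, 0.1545) = 2.5649
f(x_2) = 3*2.5649^2 - 14*2.5649 + 2.66*|2.5649| = -9.3496


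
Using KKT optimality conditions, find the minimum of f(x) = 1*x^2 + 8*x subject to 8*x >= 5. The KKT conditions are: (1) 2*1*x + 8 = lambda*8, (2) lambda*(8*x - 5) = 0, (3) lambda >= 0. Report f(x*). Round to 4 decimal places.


Step 1: Try lambda = 0 (constraint inactive).
x_unc = -8/(2*1) = -4.0
Check: 8*-4.0 = -32.0 < 5 -- violated!
Step 2: Constraint must be active: 8*x = 5
x* = 5/8 = 0.625
lambda = (2*1*0.625 + 8)/8 = 1.1563
Step 3: Compute optimal value.
f(x*) = 1*0.625^2 + 8*0.625 = 5.3906


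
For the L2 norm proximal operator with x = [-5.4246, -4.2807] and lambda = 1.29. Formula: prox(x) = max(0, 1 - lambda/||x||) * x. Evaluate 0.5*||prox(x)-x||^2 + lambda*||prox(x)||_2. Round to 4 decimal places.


Step 1: Compute ||x||.
||x|| = 6.9102
Step 2: Compute scaling factor.
scale = max(0, 1 - 1.29/6.9102) = 0.8133
Step 3: prox(x) = [-4.4119, -3.4816]
||prox(x)|| = 5.6202
Step 4: Proximal objective.
0.5*||prox-x||^2 = 0.8321
lambda*||prox|| = 7.2501
Total = 8.0821


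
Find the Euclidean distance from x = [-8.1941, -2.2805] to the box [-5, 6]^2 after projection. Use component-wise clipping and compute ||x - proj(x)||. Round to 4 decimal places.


Project each component onto [-5, 6].
clip(-8.1941) = -5.0, clip(-2.2805) = -2.2805
Projection = [-5.0, -2.2805]
Squared diffs: [10.2023, 0.0]
Distance = sqrt(10.2023) = 3.1941


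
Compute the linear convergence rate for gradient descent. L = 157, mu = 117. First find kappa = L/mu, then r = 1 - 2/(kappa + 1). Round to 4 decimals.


Step 1: Compute the condition number.
kappa = L/mu = 157/117 = 1.3419
Step 2: Compute the convergence rate.
r = 1 - 2/(kappa + 1) = 1 - 2*mu/(L + mu) = (L - mu)/(L + mu) = 40/274 = 0.146


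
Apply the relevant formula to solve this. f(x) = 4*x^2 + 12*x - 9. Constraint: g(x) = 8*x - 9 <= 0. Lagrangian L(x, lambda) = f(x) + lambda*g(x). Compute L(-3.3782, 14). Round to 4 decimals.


Step 1: Evaluate f(x).
f(-3.3782) = 4*(-3.3782)^2 + 12*(-3.3782) - 9 = -3.8895
Step 2: Evaluate g(x).
g(-3.3782) = 8*-3.3782 - 9 = -36.0256
Step 3: Compute Lagrangian.
L = -3.8895 + 14*-36.0256 = -508.2479


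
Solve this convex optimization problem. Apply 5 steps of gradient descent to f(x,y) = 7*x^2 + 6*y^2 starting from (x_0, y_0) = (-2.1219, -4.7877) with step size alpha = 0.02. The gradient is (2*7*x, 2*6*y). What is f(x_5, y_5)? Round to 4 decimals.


Gradient descent on f(x,y) = 7*x^2 + 6*y^2.
Starting point: (-2.1219, -4.7877), alpha = 0.02
Step 1: grad_x = 2*7*-2.1219 = -29.7066, grad_y = 2*6*-4.7877 = -57.4524
  x_1 = -2.1219 - 0.02*-29.7066 = -1.5278
  y_1 = -4.7877 - 0.02*-57.4524 = -3.6387
Step 2: grad_x = 2*7*-1.5278 = -21.3888, grad_y = 2*6*-3.6387 = -43.6638
  x_2 = -1.5278 - 0.02*-21.3888 = -1.1
  y_2 = -3.6387 - 0.02*-43.6638 = -2.7654
Step 3: grad_x = 2*7*-1.1 = -15.3999, grad_y = 2*6*-2.7654 = -33.1845
  x_3 = -1.1 - 0.02*-15.3999 = -0.792
  y_3 = -2.7654 - 0.02*-33.1845 = -2.1017
Step 4: grad_x = 2*7*-0.792 = -11.0879, grad_y = 2*6*-2.1017 = -25.2202
  x_4 = -0.792 - 0.02*-11.0879 = -0.5702
  y_4 = -2.1017 - 0.02*-25.2202 = -1.5973
Step 5: grad_x = 2*7*-0.5702 = -7.9833, grad_y = 2*6*-1.5973 = -19.1674
  x_5 = -0.5702 - 0.02*-7.9833 = -0.4106
  y_5 = -1.5973 - 0.02*-19.1674 = -1.2139
f(-0.4106, -1.2139) = 7*(-0.4106)^2 + 6*(-1.2139)^2 = 10.0218


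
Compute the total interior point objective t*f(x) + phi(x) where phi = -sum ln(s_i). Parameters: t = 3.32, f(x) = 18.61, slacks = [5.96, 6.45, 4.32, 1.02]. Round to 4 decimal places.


Step 1: Compute log-barrier.
ln values: [1.7851, 1.8641, 1.4633, 0.0198]
phi = -(1.7851 + 1.8641 + 1.4633 + 0.0198) = -5.1322
Step 2: Compute augmented objective.
t*f(x) = 3.32*18.61 = 61.7852
Total = 61.7852 - 5.1322 = 56.653


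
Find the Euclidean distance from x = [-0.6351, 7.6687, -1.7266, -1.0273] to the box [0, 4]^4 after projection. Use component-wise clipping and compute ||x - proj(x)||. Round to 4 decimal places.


Project each component onto [0, 4].
clip(-0.6351) = 0.0, clip(7.6687) = 4.0, clip(-1.7266) = 0.0, clip(-1.0273) = 0.0
Projection = [0.0, 4.0, 0.0, 0.0]
Squared diffs: [0.4034, 13.4594, 2.9811, 1.0553]
Distance = sqrt(17.8992) = 4.2307


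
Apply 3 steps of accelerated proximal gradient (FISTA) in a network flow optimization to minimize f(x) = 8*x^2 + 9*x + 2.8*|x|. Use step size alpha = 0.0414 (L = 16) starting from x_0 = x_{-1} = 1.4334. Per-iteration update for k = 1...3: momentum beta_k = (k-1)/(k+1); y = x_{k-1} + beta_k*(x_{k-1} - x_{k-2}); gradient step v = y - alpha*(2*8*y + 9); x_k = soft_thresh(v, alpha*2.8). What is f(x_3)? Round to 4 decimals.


FISTA on f(x) = 8*x^2 + 9*x + 2.8*|x|
L = 16, alpha = 0.0414
Iteration 1: beta = 0.0, y = 1.4334 + 0.0*(1.4334 - 1.4334) = 1.4334
  grad(y) = 31.9344, v = y - alpha*grad = 0.1113
  prox(v) = soft_thresh(0.1113, 0.1159) = 0.0
Iteration 2: beta = 0.3333, y = 0.0 + 0.3333*(0.0 - 1.4334) = -0.4778
  grad(y) = 1.3552, v = y - alpha*grad = -0.5339
  prox(v) = soft_thresh(-0.5339, 0.1159) = -0.418
Iteration 3: beta = 0.5, y = -0.418 + 0.5*(-0.418 - 0.0) = -0.627
  grad(y) = -1.0316, v = y - alpha*grad = -0.5843
  prox(v) = soft_thresh(-0.5843, 0.1159) = -0.4683
f(x_3) = 8*(-0.4683)^2 + 9*(-0.4683) + 2.8*|-0.4683| = -1.149


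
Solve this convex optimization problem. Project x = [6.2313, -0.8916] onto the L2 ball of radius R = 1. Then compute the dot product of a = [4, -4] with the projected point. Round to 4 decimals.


Step 1: Compute ||x|| (intermediates to 6 decimals).
||x|| = sqrt(6.2313^2 + (-0.8916)^2) = 6.294764
Step 2: Project.
Since ||x|| > R, scale = R/||x|| = 1/6.294764 = 0.158862, proj(x) = scale * x
proj(x) = [0.989917, -0.141641]
Step 3: Dot product.
a^T * proj(x) = 4*0.989917 - 4*(-0.141641) = 4.5262


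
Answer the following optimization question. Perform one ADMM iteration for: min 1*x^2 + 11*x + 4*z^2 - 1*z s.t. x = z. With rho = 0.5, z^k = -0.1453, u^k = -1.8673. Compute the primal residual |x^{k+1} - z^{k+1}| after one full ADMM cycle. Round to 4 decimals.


ADMM iteration with rho = 0.5, z^k = -0.1453, u^k = -1.8673
Step 1: x-update.
Minimize 1*x^2 + 11*x + (0.5/2)*(x + 0.1453 - 1.8673)^2
FOC: (2*1 + 0.5)*x = -11 + 0.5*(-0.1453 + 1.8673)
x^{k+1} = -4.0556
Step 2: z-update.
Minimize 4*z^2 - 1*z + (0.5/2)*(-4.0556 - z - 1.8673)^2
FOC: (2*4 + 0.5)*z = 1 + 0.5*(-4.0556 - 1.8673)
z^{k+1} = -0.2308
Step 3: u-update.
u^{k+1} = -1.8673 - 4.0556 + 0.2308 = -5.6921
Step 4: Primal residual = |-4.0556 + 0.2308| = 3.8248


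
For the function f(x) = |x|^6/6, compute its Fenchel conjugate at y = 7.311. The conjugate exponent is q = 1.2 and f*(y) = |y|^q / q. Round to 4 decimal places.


The conjugate exponent q satisfies 1/p + 1/q = 1.
p = 6, so q = 6/(6 - 1) = 1.2
|y|^q = 7.311^1.2 = 10.8836
f*(7.311) = 10.8836 / 1.2 = 9.0697


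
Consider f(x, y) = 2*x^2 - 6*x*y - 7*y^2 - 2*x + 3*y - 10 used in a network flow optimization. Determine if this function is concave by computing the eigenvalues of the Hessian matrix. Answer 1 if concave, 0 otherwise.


The Hessian of f(x,y) = 2*x^2 - 6*x*y - 7*y^2 - 2*x + 3*y - 10 is:
H = [[4, -6], [-6, -14]]
Trace = 4 - 14 = -10
Determinant = 4*-14 - (-6)^2 = -92
Discriminant = (-10)^2 - 4*-92 = 468.0
Eigenvalues: lambda_1 = -15.8167, lambda_2 = 5.8167
The function is not concave.

0


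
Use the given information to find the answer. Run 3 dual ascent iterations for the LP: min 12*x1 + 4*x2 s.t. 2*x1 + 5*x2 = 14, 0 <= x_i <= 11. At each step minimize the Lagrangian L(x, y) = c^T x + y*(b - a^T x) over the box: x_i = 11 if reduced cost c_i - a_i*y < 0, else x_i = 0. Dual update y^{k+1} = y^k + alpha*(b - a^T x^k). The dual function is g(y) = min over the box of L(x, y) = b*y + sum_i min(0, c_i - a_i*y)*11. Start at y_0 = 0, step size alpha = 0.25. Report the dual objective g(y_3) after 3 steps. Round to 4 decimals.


Dual ascent for LP: min 12*x1 + 4*x2, 2*x1 + 5*x2 = 14, 0 <= x_i <= 11
Step 1: y^k = 0.0, reduced costs: (12.0, 4.0)
  x^k = (0.0, 0.0), subgradient = b - a^T x = 14.0
  y^{k+1} = 0.0 + 0.25*14.0 = 3.5
Step 2: y^k = 3.5, reduced costs: (5.0, -13.5)
  x^k = (0.0, 11.0), subgradient = b - a^T x = -41.0
  y^{k+1} = 3.5 + 0.25*-41.0 = -6.75
Step 3: y^k = -6.75, reduced costs: (25.5, 37.75)
  x^k = (0.0, 0.0), subgradient = b - a^T x = 14.0
  y^{k+1} = -6.75 + 0.25*14.0 = -3.25
Dual objective at y_3 = -3.25: reduced costs (18.5, 20.25), box minimizer x = (0.0, 0.0)
g(y_3) = b*y + (c1 - a1*y)*x1 + (c2 - a2*y)*x2 = 14*(-3.25) + 18.5*0.0 + 20.25*0.0 = -45.5 + 0.0 + 0.0 = -45.5


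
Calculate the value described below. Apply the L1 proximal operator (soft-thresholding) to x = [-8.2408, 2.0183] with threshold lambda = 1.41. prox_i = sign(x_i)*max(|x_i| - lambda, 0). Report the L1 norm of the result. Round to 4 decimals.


Soft-thresholding with lambda = 1.41:
prox(-8.2408) = sign(-8.2408)*max(|-8.2408| - 1.41, 0) = -6.8308
prox(2.0183) = sign(2.0183)*max(|2.0183| - 1.41, 0) = 0.6083
prox(x) = [-6.8308, 0.6083]
||prox(x)||_1 = 6.8308 + 0.6083 = 7.4391


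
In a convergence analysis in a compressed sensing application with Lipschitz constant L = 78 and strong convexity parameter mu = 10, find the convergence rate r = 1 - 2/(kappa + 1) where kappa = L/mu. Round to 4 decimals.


Step 1: Compute the condition number.
kappa = L/mu = 78/10 = 7.8
Step 2: Compute the convergence rate.
r = 1 - 2/(kappa + 1) = 1 - 2*mu/(L + mu) = (L - mu)/(L + mu) = 68/88 = 0.7727


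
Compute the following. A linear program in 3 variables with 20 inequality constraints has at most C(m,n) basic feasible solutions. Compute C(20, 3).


Each vertex corresponds to some choice of n active constraints out of m, so the number of vertices is at most C(m, n) = m! / (n!(m-n)!).
m = 20, n = 3
Numerator: 20 * 19 * 18
Denominator: 3! = 6
C(20, 3) = 1140


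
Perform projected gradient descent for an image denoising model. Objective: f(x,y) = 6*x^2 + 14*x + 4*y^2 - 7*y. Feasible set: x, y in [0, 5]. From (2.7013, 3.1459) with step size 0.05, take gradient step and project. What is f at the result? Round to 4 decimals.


Step 1: Compute gradient at (2.7013, 3.1459).
grad_x = 2*6*2.7013 + 14 = 46.4156
grad_y = 2*4*3.1459 - 7 = 18.1672
Step 2: Gradient step.
x_raw = 2.7013 - 0.05*46.4156 = 0.3805
y_raw = 3.1459 - 0.05*18.1672 = 2.2375
Step 3: Project onto [0, 5].
x_proj = clip(0.3805) = 0.3805
y_proj = clip(2.2375) = 2.2375
Step 4: Evaluate f.
f(0.3805, 2.2375) = 10.5596


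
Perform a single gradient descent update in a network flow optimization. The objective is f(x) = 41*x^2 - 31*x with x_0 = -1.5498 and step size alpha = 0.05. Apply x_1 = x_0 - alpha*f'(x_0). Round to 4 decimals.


We compute the gradient at x_0 and apply the update.
f'(x) = 82*x - 31
f'(-1.5498) = 82*-1.5498 - 31 = -158.0836
x_1 = -1.5498 - 0.05*-158.0836 = 6.3544


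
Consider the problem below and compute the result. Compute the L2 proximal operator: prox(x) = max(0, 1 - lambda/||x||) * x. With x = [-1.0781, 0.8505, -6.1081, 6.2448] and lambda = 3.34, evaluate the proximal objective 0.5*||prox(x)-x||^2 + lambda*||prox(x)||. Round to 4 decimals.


Step 1: Compute ||x||.
||x|| = 8.8426
Step 2: Compute scaling factor.
scale = max(0, 1 - 3.34/8.8426) = 0.6223
Step 3: prox(x) = [-0.6709, 0.5293, -3.801, 3.886]
||prox(x)|| = 5.5026
Step 4: Proximal objective.
0.5*||prox-x||^2 = 5.5778
lambda*||prox|| = 18.3787
Total = 23.9566


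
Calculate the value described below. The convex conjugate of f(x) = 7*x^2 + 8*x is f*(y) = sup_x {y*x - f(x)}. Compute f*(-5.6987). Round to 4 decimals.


f*(y) = sup_x {y*x - a*x^2 - b*x} = sup_x {(y-b)*x - a*x^2}
FOC: (y - b) - 2a*x = 0 => x* = (y - b)/(2a)
x* = (-5.6987 - 8)/(2*7) = -0.9785
f*(-5.6987) = (y-b)^2/(4a) = (-5.6987 - 8)^2/(4*7)
= 187.6544/28 = 6.7019


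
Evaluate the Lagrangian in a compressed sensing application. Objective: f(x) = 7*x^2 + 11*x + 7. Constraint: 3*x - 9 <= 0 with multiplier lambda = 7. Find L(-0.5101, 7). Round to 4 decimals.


Step 1: Evaluate f(x).
f(-0.5101) = 7*(-0.5101)^2 + 11*(-0.5101) + 7 = 3.2103
Step 2: Evaluate g(x).
g(-0.5101) = 3*-0.5101 - 9 = -10.5303
Step 3: Compute Lagrangian.
L = 3.2103 + 7*-10.5303 = -70.5018


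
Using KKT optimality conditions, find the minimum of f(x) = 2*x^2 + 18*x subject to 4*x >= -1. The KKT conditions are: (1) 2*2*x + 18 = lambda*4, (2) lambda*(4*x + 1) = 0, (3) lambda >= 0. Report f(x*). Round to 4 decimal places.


Step 1: Try lambda = 0 (constraint inactive).
x_unc = -18/(2*2) = -4.5
Check: 4*-4.5 = -18.0 < -1 -- violated!
Step 2: Constraint must be active: 4*x = -1
x* = -1/4 = -0.25
lambda = (2*2*(-0.25) + 18)/4 = 4.25
Step 3: Compute optimal value.
f(x*) = 2*(-0.25)^2 + 18*(-0.25) = -4.375


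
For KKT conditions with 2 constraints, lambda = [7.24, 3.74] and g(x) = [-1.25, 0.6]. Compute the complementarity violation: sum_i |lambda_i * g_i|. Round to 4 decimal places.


KKT complementary slackness check:
lambda_1 * g_1 = 7.24 * -1.25 = -9.05
lambda_2 * g_2 = 3.74 * 0.6 = 2.244
Total violation = 9.05 + 2.244 = 11.294


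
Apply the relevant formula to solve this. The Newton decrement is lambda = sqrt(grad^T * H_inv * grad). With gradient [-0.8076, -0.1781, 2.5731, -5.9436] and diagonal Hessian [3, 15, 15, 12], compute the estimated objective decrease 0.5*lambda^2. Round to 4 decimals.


Step 1: H is diagonal, so H^(-1) * g = [-0.2692, -0.0119, 0.1715, -0.4953].
Step 2: g^T H^(-1) g = sum_i g_i^2 / H_ii
  = (-0.8076)^2/3 + (-0.1781)^2/15 + (2.5731)^2/15 + (-5.9436)^2/12
  = 0.2174 + 0.0021 + 0.4414 + 2.9439 = 3.6048
Step 3: Objective decrease = 0.5 * g^T H^(-1) g = 1.8024


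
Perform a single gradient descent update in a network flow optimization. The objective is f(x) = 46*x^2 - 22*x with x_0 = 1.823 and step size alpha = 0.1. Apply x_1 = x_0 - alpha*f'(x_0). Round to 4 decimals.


We compute the gradient at x_0 and apply the update.
f'(x) = 92*x - 22
f'(1.823) = 92*1.823 - 22 = 145.716
x_1 = 1.823 - 0.1*145.716 = -12.7486


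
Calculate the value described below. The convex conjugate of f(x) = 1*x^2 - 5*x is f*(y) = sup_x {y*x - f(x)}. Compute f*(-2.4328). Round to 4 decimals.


f*(y) = sup_x {y*x - a*x^2 - b*x} = sup_x {(y-b)*x - a*x^2}
FOC: (y - b) - 2a*x = 0 => x* = (y - b)/(2a)
x* = (-2.4328 + 5)/(2*1) = 1.2836
f*(-2.4328) = (y-b)^2/(4a) = (-2.4328 + 5)^2/(4*1)
= 6.5905/4 = 1.6476


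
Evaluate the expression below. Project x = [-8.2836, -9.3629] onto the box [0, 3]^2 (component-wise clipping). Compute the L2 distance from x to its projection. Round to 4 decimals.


Project each component onto [0, 3].
clip(-8.2836) = 0.0, clip(-9.3629) = 0.0
Projection = [0.0, 0.0]
Squared diffs: [68.618, 87.6639]
Distance = sqrt(156.2819) = 12.5013


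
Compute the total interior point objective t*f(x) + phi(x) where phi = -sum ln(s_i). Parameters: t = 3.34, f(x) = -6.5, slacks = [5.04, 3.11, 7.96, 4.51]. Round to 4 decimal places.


Step 1: Compute log-barrier.
ln values: [1.6174, 1.1346, 2.0744, 1.5063]
phi = -(1.6174 + 1.1346 + 2.0744 + 1.5063) = -6.3328
Step 2: Compute augmented objective.
t*f(x) = 3.34*-6.5 = -21.71
Total = -21.71 - 6.3328 = -28.0428


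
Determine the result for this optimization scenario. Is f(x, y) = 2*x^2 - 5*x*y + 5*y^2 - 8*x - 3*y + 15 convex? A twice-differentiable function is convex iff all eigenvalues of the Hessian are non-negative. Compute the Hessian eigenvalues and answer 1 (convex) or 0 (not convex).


The Hessian of f(x,y) = 2*x^2 - 5*x*y + 5*y^2 - 8*x - 3*y + 15 is:
H = [[4, -5], [-5, 10]]
Trace = 4 + 10 = 14
Determinant = 4*10 - (-5)^2 = 15
Discriminant = (14)^2 - 4*15 = 136.0
Eigenvalues: lambda_1 = 1.169, lambda_2 = 12.831
The function is convex.

1


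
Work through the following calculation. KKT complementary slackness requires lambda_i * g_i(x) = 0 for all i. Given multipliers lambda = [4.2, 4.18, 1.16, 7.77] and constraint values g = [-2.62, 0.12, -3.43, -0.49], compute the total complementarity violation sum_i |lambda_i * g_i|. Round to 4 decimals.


KKT complementary slackness check:
lambda_1 * g_1 = 4.2 * -2.62 = -11.004
lambda_2 * g_2 = 4.18 * 0.12 = 0.5016
lambda_3 * g_3 = 1.16 * -3.43 = -3.9788
lambda_4 * g_4 = 7.77 * -0.49 = -3.8073
Total violation = 11.004 + 0.5016 + 3.9788 + 3.8073 = 19.2917


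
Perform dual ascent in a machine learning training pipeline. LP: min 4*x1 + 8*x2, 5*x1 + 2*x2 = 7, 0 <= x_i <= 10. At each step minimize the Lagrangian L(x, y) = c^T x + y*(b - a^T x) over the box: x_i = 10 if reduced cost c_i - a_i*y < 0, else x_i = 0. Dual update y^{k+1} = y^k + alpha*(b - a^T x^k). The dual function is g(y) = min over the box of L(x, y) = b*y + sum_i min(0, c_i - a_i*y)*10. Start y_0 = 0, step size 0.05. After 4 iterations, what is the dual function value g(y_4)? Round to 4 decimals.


Dual ascent for LP: min 4*x1 + 8*x2, 5*x1 + 2*x2 = 7, 0 <= x_i <= 10
Step 1: y^k = 0.0, reduced costs: (4.0, 8.0)
  x^k = (0.0, 0.0), subgradient = b - a^T x = 7.0
  y^{k+1} = 0.0 + 0.05*7.0 = 0.35
Step 2: y^k = 0.35, reduced costs: (2.25, 7.3)
  x^k = (0.0, 0.0), subgradient = b - a^T x = 7.0
  y^{k+1} = 0.35 + 0.05*7.0 = 0.7
Step 3: y^k = 0.7, reduced costs: (0.5, 6.6)
  x^k = (0.0, 0.0), subgradient = b - a^T x = 7.0
  y^{k+1} = 0.7 + 0.05*7.0 = 1.05
Step 4: y^k = 1.05, reduced costs: (-1.25, 5.9)
  x^k = (10.0, 0.0), subgradient = b - a^T x = -43.0
  y^{k+1} = 1.05 + 0.05*-43.0 = -1.1
Dual objective at y_4 = -1.1: reduced costs (9.5, 10.2), box minimizer x = (0.0, 0.0)
g(y_4) = b*y + (c1 - a1*y)*x1 + (c2 - a2*y)*x2 = 7*(-1.1) + 9.5*0.0 + 10.2*0.0 = -7.7 + 0.0 + 0.0 = -7.7


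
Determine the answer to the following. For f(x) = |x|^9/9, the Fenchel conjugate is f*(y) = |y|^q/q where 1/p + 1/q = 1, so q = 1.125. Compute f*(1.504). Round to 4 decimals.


The conjugate exponent q satisfies 1/p + 1/q = 1.
p = 9, so q = 9/(9 - 1) = 1.125
|y|^q = 1.504^1.125 = 1.5827
f*(1.504) = 1.5827 / 1.125 = 1.4069


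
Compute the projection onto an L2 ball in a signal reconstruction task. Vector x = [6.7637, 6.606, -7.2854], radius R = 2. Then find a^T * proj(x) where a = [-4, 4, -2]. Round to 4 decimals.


Step 1: Compute ||x|| (intermediates to 6 decimals).
||x|| = sqrt(6.7637^2 + 6.606^2 + (-7.2854)^2) = 11.935825
Step 2: Project.
Since ||x|| > R, scale = R/||x|| = 2/11.935825 = 0.167563, proj(x) = scale * x
proj(x) = [1.133346, 1.106921, -1.220763]
Step 3: Dot product.
a^T * proj(x) = -4*1.133346 + 4*1.106921 - 2*(-1.220763) = 2.3358


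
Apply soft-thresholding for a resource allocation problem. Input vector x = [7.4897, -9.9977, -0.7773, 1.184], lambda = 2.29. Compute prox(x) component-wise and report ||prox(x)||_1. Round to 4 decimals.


Soft-thresholding with lambda = 2.29:
prox(7.4897) = sign(7.4897)*max(|7.4897| - 2.29, 0) = 5.1997
prox(-9.9977) = sign(-9.9977)*max(|-9.9977| - 2.29, 0) = -7.7077
prox(-0.7773) = sign(-0.7773)*max(|-0.7773| - 2.29, 0) = 0.0
prox(1.184) = sign(1.184)*max(|1.184| - 2.29, 0) = 0.0
prox(x) = [5.1997, -7.7077, 0.0, 0.0]
||prox(x)||_1 = 5.1997 + 7.7077 + 0.0 + 0.0 = 12.9074


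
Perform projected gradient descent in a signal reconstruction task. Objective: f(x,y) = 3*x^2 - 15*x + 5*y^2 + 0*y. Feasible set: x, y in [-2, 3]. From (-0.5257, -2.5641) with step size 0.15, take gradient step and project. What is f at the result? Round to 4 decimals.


Step 1: Compute gradient at (-0.5257, -2.5641).
grad_x = 2*3*-0.5257 - 15 = -18.1542
grad_y = 2*5*-2.5641 + 0 = -25.641
Step 2: Gradient step.
x_raw = -0.5257 - 0.15*-18.1542 = 2.1974
y_raw = -2.5641 - 0.15*-25.641 = 1.2821
Step 3: Project onto [-2, 3].
x_proj = clip(2.1974) = 2.1974
y_proj = clip(1.2821) = 1.2821
Step 4: Evaluate f.
f(2.1974, 1.2821) = -10.2571


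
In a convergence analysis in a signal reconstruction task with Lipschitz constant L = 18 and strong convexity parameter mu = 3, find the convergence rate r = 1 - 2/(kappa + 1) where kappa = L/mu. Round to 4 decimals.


Step 1: Compute the condition number.
kappa = L/mu = 18/3 = 6.0
Step 2: Compute the convergence rate.
r = 1 - 2/(kappa + 1) = 1 - 2*mu/(L + mu) = (L - mu)/(L + mu) = 15/21 = 0.7143


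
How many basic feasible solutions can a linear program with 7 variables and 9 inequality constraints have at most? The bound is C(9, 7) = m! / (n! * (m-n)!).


Each vertex corresponds to some choice of n active constraints out of m, so the number of vertices is at most C(m, n) = m! / (n!(m-n)!).
m = 9, n = 7
Numerator: 9 * 8 * 7 * 6 * 5 * 4 * 3
Denominator: 7! = 5040
C(9, 7) = 36


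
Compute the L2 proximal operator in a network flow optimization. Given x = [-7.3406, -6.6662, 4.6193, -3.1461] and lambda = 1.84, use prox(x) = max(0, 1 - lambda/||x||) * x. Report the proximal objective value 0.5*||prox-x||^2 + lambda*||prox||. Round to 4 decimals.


Step 1: Compute ||x||.
||x|| = 11.3824
Step 2: Compute scaling factor.
scale = max(0, 1 - 1.84/11.3824) = 0.8383
Step 3: prox(x) = [-6.154, -5.5886, 3.8726, -2.6375]
||prox(x)|| = 9.5424
Step 4: Proximal objective.
0.5*||prox-x||^2 = 1.6928
lambda*||prox|| = 17.558
Total = 19.2508


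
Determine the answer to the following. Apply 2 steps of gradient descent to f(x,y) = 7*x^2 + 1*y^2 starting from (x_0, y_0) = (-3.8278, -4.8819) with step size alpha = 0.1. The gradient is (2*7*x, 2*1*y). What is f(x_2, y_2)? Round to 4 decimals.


Gradient descent on f(x,y) = 7*x^2 + 1*y^2.
Starting point: (-3.8278, -4.8819), alpha = 0.1
Step 1: grad_x = 2*7*-3.8278 = -53.5892, grad_y = 2*1*-4.8819 = -9.7638
  x_1 = -3.8278 - 0.1*-53.5892 = 1.5311
  y_1 = -4.8819 - 0.1*-9.7638 = -3.9055
Step 2: grad_x = 2*7*1.5311 = 21.4357, grad_y = 2*1*-3.9055 = -7.811
  x_2 = 1.5311 - 0.1*21.4357 = -0.6124
  y_2 = -3.9055 - 0.1*-7.811 = -3.1244
f(-0.6124, -3.1244) = 7*(-0.6124)^2 + 1*(-3.1244)^2 = 12.3876


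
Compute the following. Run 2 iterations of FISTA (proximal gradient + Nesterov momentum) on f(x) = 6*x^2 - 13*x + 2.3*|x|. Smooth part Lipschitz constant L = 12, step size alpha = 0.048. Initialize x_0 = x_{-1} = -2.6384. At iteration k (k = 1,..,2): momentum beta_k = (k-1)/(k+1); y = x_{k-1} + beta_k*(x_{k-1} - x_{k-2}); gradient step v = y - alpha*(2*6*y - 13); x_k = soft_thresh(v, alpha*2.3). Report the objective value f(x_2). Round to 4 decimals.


FISTA on f(x) = 6*x^2 - 13*x + 2.3*|x|
L = 12, alpha = 0.048
Iteration 1: beta = 0.0, y = -2.6384 + 0.0*(-2.6384 + 2.6384) = -2.6384
  grad(y) = -44.6608, v = y - alpha*grad = -0.4947
  prox(v) = soft_thresh(-0.4947, 0.1104) = -0.3843
Iteration 2: beta = 0.3333, y = -0.3843 + 0.3333*(-0.3843 + 2.6384) = 0.3671
  grad(y) = -8.5949, v = y - alpha*grad = 0.7796
  prox(v) = soft_thresh(0.7796, 0.1104) = 0.6692
f(x_2) = 6*0.6692^2 - 13*0.6692 + 2.3*|0.6692| = -4.4736


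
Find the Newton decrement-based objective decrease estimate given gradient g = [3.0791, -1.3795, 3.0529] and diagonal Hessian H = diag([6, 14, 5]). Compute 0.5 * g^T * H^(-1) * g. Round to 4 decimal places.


Step 1: H is diagonal, so H^(-1) * g = [0.5132, -0.0985, 0.6106].
Step 2: g^T H^(-1) g = sum_i g_i^2 / H_ii
  = (3.0791)^2/6 + (-1.3795)^2/14 + (3.0529)^2/5
  = 1.5801 + 0.1359 + 1.864 = 3.5801
Step 3: Objective decrease = 0.5 * g^T H^(-1) g = 1.7901


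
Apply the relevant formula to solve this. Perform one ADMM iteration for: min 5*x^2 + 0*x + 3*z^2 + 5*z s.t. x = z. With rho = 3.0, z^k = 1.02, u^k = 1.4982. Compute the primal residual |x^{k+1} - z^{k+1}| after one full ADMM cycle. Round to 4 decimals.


ADMM iteration with rho = 3.0, z^k = 1.02, u^k = 1.4982
Step 1: x-update.
Minimize 5*x^2 + 0*x + (3.0/2)*(x - 1.02 + 1.4982)^2
FOC: (2*5 + 3.0)*x = 0 + 3.0*(1.02 - 1.4982)
x^{k+1} = -0.1104
Step 2: z-update.
Minimize 3*z^2 + 5*z + (3.0/2)*(-0.1104 - z + 1.4982)^2
FOC: (2*3 + 3.0)*z = -5 + 3.0*(-0.1104 + 1.4982)
z^{k+1} = -0.0929
Step 3: u-update.
u^{k+1} = 1.4982 - 0.1104 + 0.0929 = 1.4808
Step 4: Primal residual = |-0.1104 + 0.0929| = 0.0174


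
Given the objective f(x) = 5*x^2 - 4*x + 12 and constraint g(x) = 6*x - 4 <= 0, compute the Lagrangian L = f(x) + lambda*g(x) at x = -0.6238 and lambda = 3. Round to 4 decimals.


Step 1: Evaluate f(x).
f(-0.6238) = 5*(-0.6238)^2 - 4*(-0.6238) + 12 = 16.4408
Step 2: Evaluate g(x).
g(-0.6238) = 6*-0.6238 - 4 = -7.7428
Step 3: Compute Lagrangian.
L = 16.4408 + 3*-7.7428 = -6.7876


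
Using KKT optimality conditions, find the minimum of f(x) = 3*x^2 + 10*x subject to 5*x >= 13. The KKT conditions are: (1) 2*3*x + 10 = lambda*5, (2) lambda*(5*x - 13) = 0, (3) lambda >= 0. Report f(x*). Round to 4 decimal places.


Step 1: Try lambda = 0 (constraint inactive).
x_unc = -10/(2*3) = -1.6667
Check: 5*-1.6667 = -8.3335 < 13 -- violated!
Step 2: Constraint must be active: 5*x = 13
x* = 13/5 = 2.6
lambda = (2*3*2.6 + 10)/5 = 5.12
Step 3: Compute optimal value.
f(x*) = 3*2.6^2 + 10*2.6 = 46.28


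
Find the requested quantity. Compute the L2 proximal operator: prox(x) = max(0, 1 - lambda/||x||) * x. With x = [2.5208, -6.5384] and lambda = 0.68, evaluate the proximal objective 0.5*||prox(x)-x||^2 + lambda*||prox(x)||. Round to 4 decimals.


Step 1: Compute ||x||.
||x|| = 7.0075
Step 2: Compute scaling factor.
scale = max(0, 1 - 0.68/7.0075) = 0.903
Step 3: prox(x) = [2.2762, -5.9039]
||prox(x)|| = 6.3275
Step 4: Proximal objective.
0.5*||prox-x||^2 = 0.2312
lambda*||prox|| = 4.3027
Total = 4.5339


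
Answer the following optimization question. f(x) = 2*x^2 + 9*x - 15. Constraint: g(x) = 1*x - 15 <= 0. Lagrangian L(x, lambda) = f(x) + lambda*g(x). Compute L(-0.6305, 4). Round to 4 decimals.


Step 1: Evaluate f(x).
f(-0.6305) = 2*(-0.6305)^2 + 9*(-0.6305) - 15 = -19.8794
Step 2: Evaluate g(x).
g(-0.6305) = 1*-0.6305 - 15 = -15.6305
Step 3: Compute Lagrangian.
L = -19.8794 + 4*-15.6305 = -82.4014


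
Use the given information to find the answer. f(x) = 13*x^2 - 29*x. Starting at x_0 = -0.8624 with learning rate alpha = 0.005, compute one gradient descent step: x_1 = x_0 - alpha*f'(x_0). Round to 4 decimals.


We compute the gradient at x_0 and apply the update.
f'(x) = 26*x - 29
f'(-0.8624) = 26*-0.8624 - 29 = -51.4224
x_1 = -0.8624 - 0.005*-51.4224 = -0.6053


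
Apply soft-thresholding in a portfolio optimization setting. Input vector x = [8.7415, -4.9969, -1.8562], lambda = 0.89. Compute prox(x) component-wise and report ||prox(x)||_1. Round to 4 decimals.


Soft-thresholding with lambda = 0.89:
prox(8.7415) = sign(8.7415)*max(|8.7415| - 0.89, 0) = 7.8515
prox(-4.9969) = sign(-4.9969)*max(|-4.9969| - 0.89, 0) = -4.1069
prox(-1.8562) = sign(-1.8562)*max(|-1.8562| - 0.89, 0) = -0.9662
prox(x) = [7.8515, -4.1069, -0.9662]
||prox(x)||_1 = 7.8515 + 4.1069 + 0.9662 = 12.9246


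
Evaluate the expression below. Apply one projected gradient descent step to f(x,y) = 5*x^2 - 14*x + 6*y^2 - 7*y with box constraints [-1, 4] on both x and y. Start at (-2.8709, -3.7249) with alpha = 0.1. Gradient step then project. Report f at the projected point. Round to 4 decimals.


Step 1: Compute gradient at (-2.8709, -3.7249).
grad_x = 2*5*-2.8709 - 14 = -42.709
grad_y = 2*6*-3.7249 - 7 = -51.6988
Step 2: Gradient step.
x_raw = -2.8709 - 0.1*-42.709 = 1.4
y_raw = -3.7249 - 0.1*-51.6988 = 1.445
Step 3: Project onto [-1, 4].
x_proj = clip(1.4) = 1.4
y_proj = clip(1.445) = 1.445
Step 4: Evaluate f.
f(1.4, 1.445) = -7.3871


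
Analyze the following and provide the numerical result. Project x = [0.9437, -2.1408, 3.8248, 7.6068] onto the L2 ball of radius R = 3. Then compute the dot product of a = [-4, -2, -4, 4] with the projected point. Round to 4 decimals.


Step 1: Compute ||x|| (intermediates to 6 decimals).
||x|| = sqrt(0.9437^2 + (-2.1408)^2 + 3.8248^2 + 7.6068^2) = 8.829841
Step 2: Project.
Since ||x|| > R, scale = R/||x|| = 3/8.829841 = 0.339757, proj(x) = scale * x
proj(x) = [0.320629, -0.727352, 1.299503, 2.584464]
Step 3: Dot product.
a^T * proj(x) = -4*0.320629 - 2*(-0.727352) - 4*1.299503 + 4*2.584464 = 5.312


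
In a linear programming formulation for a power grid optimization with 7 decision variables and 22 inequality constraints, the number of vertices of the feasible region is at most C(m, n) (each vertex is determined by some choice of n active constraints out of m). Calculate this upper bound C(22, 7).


Each vertex corresponds to some choice of n active constraints out of m, so the number of vertices is at most C(m, n) = m! / (n!(m-n)!).
m = 22, n = 7
Numerator: 22 * 21 * 20 * 19 * 18 * 17 * 16
Denominator: 7! = 5040
C(22, 7) = 170544


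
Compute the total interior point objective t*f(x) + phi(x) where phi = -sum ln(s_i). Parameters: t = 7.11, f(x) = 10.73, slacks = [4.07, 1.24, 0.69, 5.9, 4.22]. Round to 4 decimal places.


Step 1: Compute log-barrier.
ln values: [1.4036, 0.2151, -0.3711, 1.775, 1.4398]
phi = -(1.4036 + 0.2151 - 0.3711 + 1.775 + 1.4398) = -4.4625
Step 2: Compute augmented objective.
t*f(x) = 7.11*10.73 = 76.2903
Total = 76.2903 - 4.4625 = 71.8278


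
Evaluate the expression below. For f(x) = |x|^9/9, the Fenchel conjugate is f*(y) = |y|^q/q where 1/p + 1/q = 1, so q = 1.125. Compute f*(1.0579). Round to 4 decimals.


The conjugate exponent q satisfies 1/p + 1/q = 1.
p = 9, so q = 9/(9 - 1) = 1.125
|y|^q = 1.0579^1.125 = 1.0654
f*(1.0579) = 1.0654 / 1.125 = 0.947


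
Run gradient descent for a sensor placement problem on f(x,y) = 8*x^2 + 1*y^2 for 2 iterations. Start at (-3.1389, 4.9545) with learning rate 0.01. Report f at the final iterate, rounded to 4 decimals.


Gradient descent on f(x,y) = 8*x^2 + 1*y^2.
Starting point: (-3.1389, 4.9545), alpha = 0.01
Step 1: grad_x = 2*8*-3.1389 = -50.2224, grad_y = 2*1*4.9545 = 9.909
  x_1 = -3.1389 - 0.01*-50.2224 = -2.6367
  y_1 = 4.9545 - 0.01*9.909 = 4.8554
Step 2: grad_x = 2*8*-2.6367 = -42.1868, grad_y = 2*1*4.8554 = 9.7108
  x_2 = -2.6367 - 0.01*-42.1868 = -2.2148
  y_2 = 4.8554 - 0.01*9.7108 = 4.7583
f(-2.2148, 4.7583) = 8*(-2.2148)^2 + 1*4.7583^2 = 61.8844


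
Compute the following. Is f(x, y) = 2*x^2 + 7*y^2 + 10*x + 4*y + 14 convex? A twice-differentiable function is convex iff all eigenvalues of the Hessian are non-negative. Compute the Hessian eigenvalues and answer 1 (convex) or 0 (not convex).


The Hessian of f(x,y) = 2*x^2 + 7*y^2 + 10*x + 4*y + 14 is:
H = [[4, 0], [0, 14]]
Trace = 4 + 14 = 18
Determinant = 4*14 - (0)^2 = 56
Discriminant = (18)^2 - 4*56 = 100.0
Eigenvalues: lambda_1 = 4.0, lambda_2 = 14.0
The function is convex.

1


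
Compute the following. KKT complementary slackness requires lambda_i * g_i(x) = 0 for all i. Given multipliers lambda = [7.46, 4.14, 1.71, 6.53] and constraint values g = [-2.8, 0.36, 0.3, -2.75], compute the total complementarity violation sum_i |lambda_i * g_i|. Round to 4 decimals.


KKT complementary slackness check:
lambda_1 * g_1 = 7.46 * -2.8 = -20.888
lambda_2 * g_2 = 4.14 * 0.36 = 1.4904
lambda_3 * g_3 = 1.71 * 0.3 = 0.513
lambda_4 * g_4 = 6.53 * -2.75 = -17.9575
Total violation = 20.888 + 1.4904 + 0.513 + 17.9575 = 40.8489


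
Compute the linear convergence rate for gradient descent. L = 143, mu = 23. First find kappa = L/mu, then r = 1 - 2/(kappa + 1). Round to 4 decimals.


Step 1: Compute the condition number.
kappa = L/mu = 143/23 = 6.2174
Step 2: Compute the convergence rate.
r = 1 - 2/(kappa + 1) = 1 - 2*mu/(L + mu) = (L - mu)/(L + mu) = 120/166 = 0.7229


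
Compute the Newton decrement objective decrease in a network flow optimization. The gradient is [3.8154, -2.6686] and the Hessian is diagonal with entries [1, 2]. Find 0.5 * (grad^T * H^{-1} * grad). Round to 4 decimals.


Step 1: H is diagonal, so H^(-1) * g = [3.8154, -1.3343].
Step 2: g^T H^(-1) g = sum_i g_i^2 / H_ii
  = (3.8154)^2/1 + (-2.6686)^2/2
  = 14.5573 + 3.5607 = 18.118
Step 3: Objective decrease = 0.5 * g^T H^(-1) g = 9.059


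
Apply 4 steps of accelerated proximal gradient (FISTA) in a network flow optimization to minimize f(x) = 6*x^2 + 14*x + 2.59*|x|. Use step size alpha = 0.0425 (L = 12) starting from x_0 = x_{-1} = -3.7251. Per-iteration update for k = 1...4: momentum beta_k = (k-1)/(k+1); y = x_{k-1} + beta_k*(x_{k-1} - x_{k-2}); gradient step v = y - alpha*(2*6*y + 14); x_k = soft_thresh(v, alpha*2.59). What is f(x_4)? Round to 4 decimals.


FISTA on f(x) = 6*x^2 + 14*x + 2.59*|x|
L = 12, alpha = 0.0425
Iteration 1: beta = 0.0, y = -3.7251 + 0.0*(-3.7251 + 3.7251) = -3.7251
  grad(y) = -30.7012, v = y - alpha*grad = -2.4203
  prox(v) = soft_thresh(-2.4203, 0.1101) = -2.3102
Iteration 2: beta = 0.3333, y = -2.3102 + 0.3333*(-2.3102 + 3.7251) = -1.8386
  grad(y) = -8.0632, v = y - alpha*grad = -1.4959
  prox(v) = soft_thresh(-1.4959, 0.1101) = -1.3858
Iteration 3: beta = 0.5, y = -1.3858 + 0.5*(-1.3858 + 2.3102) = -0.9236
  grad(y) = 2.9163, v = y - alpha*grad = -1.0476
  prox(v) = soft_thresh(-1.0476, 0.1101) = -0.9375
Iteration 4: beta = 0.6, y = -0.9375 + 0.6*(-0.9375 + 1.3858) = -0.6685
  grad(y) = 5.9778, v = y - alpha*grad = -0.9226
  prox(v) = soft_thresh(-0.9226, 0.1101) = -0.8125
f(x_4) = 6*(-0.8125)^2 + 14*(-0.8125) + 2.59*|-0.8125| = -5.3097


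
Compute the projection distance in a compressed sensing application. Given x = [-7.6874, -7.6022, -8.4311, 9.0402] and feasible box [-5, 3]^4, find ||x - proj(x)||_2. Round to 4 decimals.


Project each component onto [-5, 3].
clip(-7.6874) = -5.0, clip(-7.6022) = -5.0, clip(-8.4311) = -5.0, clip(9.0402) = 3.0
Projection = [-5.0, -5.0, -5.0, 3.0]
Squared diffs: [7.2221, 6.7714, 11.7724, 36.484]
Distance = sqrt(62.2499) = 7.8899


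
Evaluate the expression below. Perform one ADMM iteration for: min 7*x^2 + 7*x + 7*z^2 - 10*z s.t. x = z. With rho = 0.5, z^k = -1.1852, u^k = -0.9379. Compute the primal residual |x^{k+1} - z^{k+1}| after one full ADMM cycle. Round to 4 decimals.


ADMM iteration with rho = 0.5, z^k = -1.1852, u^k = -0.9379
Step 1: x-update.
Minimize 7*x^2 + 7*x + (0.5/2)*(x + 1.1852 - 0.9379)^2
FOC: (2*7 + 0.5)*x = -7 + 0.5*(-1.1852 + 0.9379)
x^{k+1} = -0.4913
Step 2: z-update.
Minimize 7*z^2 - 10*z + (0.5/2)*(-0.4913 - z - 0.9379)^2
FOC: (2*7 + 0.5)*z = 10 + 0.5*(-0.4913 - 0.9379)
z^{k+1} = 0.6404
Step 3: u-update.
u^{k+1} = -0.9379 - 0.4913 - 0.6404 = -2.0696
Step 4: Primal residual = |-0.4913 - 0.6404| = 1.1317


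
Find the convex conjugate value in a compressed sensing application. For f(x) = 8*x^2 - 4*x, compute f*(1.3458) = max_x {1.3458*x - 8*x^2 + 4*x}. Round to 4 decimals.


f*(y) = sup_x {y*x - a*x^2 - b*x} = sup_x {(y-b)*x - a*x^2}
FOC: (y - b) - 2a*x = 0 => x* = (y - b)/(2a)
x* = (1.3458 + 4)/(2*8) = 0.3341
f*(1.3458) = (y-b)^2/(4a) = (1.3458 + 4)^2/(4*8)
= 28.5776/32 = 0.893


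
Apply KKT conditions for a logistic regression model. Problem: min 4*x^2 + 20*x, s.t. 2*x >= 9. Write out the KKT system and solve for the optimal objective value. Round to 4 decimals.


Step 1: Try lambda = 0 (constraint inactive).
x_unc = -20/(2*4) = -2.5
Check: 2*-2.5 = -5.0 < 9 -- violated!
Step 2: Constraint must be active: 2*x = 9
x* = 9/2 = 4.5
lambda = (2*4*4.5 + 20)/2 = 28.0
Step 3: Compute optimal value.
f(x*) = 4*4.5^2 + 20*4.5 = 171.0


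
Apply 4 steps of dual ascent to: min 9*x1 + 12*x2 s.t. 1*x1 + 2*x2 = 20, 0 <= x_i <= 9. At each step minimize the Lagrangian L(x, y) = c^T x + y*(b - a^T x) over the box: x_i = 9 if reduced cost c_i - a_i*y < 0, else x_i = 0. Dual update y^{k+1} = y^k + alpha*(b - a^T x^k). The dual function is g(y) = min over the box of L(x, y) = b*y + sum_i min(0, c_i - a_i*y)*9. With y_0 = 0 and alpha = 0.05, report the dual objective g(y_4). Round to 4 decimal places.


Dual ascent for LP: min 9*x1 + 12*x2, 1*x1 + 2*x2 = 20, 0 <= x_i <= 9
Step 1: y^k = 0.0, reduced costs: (9.0, 12.0)
  x^k = (0.0, 0.0), subgradient = b - a^T x = 20.0
  y^{k+1} = 0.0 + 0.05*20.0 = 1.0
Step 2: y^k = 1.0, reduced costs: (8.0, 10.0)
  x^k = (0.0, 0.0), subgradient = b - a^T x = 20.0
  y^{k+1} = 1.0 + 0.05*20.0 = 2.0
Step 3: y^k = 2.0, reduced costs: (7.0, 8.0)
  x^k = (0.0, 0.0), subgradient = b - a^T x = 20.0
  y^{k+1} = 2.0 + 0.05*20.0 = 3.0
Step 4: y^k = 3.0, reduced costs: (6.0, 6.0)
  x^k = (0.0, 0.0), subgradient = b - a^T x = 20.0
  y^{k+1} = 3.0 + 0.05*20.0 = 4.0
Dual objective at y_4 = 4.0: reduced costs (5.0, 4.0), box minimizer x = (0.0, 0.0)
g(y_4) = b*y + (c1 - a1*y)*x1 + (c2 - a2*y)*x2 = 20*4.0 + 5.0*0.0 + 4.0*0.0 = 80.0 + 0.0 + 0.0 = 80.0


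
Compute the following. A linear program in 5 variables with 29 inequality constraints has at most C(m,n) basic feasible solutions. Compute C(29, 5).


Each vertex corresponds to some choice of n active constraints out of m, so the number of vertices is at most C(m, n) = m! / (n!(m-n)!).
m = 29, n = 5
Numerator: 29 * 28 * 27 * 26 * 25
Denominator: 5! = 120
C(29, 5) = 118755


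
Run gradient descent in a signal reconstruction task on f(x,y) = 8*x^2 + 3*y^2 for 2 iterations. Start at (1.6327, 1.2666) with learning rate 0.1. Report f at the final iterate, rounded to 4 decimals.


Gradient descent on f(x,y) = 8*x^2 + 3*y^2.
Starting point: (1.6327, 1.2666), alpha = 0.1
Step 1: grad_x = 2*8*1.6327 = 26.1232, grad_y = 2*3*1.2666 = 7.5996
  x_1 = 1.6327 - 0.1*26.1232 = -0.9796
  y_1 = 1.2666 - 0.1*7.5996 = 0.5066
Step 2: grad_x = 2*8*-0.9796 = -15.6739, grad_y = 2*3*0.5066 = 3.0398
  x_2 = -0.9796 - 0.1*-15.6739 = 0.5878
  y_2 = 0.5066 - 0.1*3.0398 = 0.2027
f(0.5878, 0.2027) = 8*0.5878^2 + 3*0.2027^2 = 2.887


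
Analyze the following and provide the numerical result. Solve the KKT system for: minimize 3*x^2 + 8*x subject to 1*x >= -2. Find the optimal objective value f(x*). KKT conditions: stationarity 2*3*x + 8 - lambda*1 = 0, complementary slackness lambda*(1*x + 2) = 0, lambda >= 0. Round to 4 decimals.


Step 1: Try lambda = 0 (constraint inactive).
Stationarity: 2*3*x + 8 = 0
x* = -8/(2*3) = -4/3 = -1.3333 (rounded; the exact value -4/3 is used below)
Check constraint: 1*-1.3333 = -1.3333 >= -2 -- satisfied.
Step 2: Compute optimal value.
f(x*) = 3*(-4/3)^2 + 8*(-4/3) = -5.3333
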